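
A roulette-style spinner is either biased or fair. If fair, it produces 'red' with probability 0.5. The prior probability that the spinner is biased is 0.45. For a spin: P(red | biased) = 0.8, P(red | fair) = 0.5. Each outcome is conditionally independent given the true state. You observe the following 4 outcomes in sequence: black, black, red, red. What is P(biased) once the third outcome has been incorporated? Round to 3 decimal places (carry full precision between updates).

0.173

Apply Bayes' rule sequentially, carrying P(biased) forward.
After 'black': P(biased) = 0.2·0.4500 / (0.2·0.4500 + 0.5·0.5500) ≈ 0.2466
After 'black': P(biased) = 0.2·0.2466 / (0.2·0.2466 + 0.5·0.7534) ≈ 0.1158
After 'red': P(biased) = 0.8·0.1158 / (0.8·0.1158 + 0.5·0.8842) ≈ 0.1732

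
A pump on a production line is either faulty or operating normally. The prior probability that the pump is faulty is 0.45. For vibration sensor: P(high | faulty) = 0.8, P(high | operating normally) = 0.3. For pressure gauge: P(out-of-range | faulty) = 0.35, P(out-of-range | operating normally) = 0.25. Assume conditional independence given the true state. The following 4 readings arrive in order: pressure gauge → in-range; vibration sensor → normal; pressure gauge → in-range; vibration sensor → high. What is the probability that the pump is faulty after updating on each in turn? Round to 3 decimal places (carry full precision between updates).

After pressure gauge='in-range': P(faulty) = 0.65·0.4500 / (0.65·0.4500 + 0.75·0.5500) ≈ 0.4149
After vibration sensor='normal': P(faulty) = 0.2·0.4149 / (0.2·0.4149 + 0.7·0.5851) ≈ 0.1685
After pressure gauge='in-range': P(faulty) = 0.65·0.1685 / (0.65·0.1685 + 0.75·0.8315) ≈ 0.1494
After vibration sensor='high': P(faulty) = 0.8·0.1494 / (0.8·0.1494 + 0.3·0.8506) ≈ 0.3189

0.319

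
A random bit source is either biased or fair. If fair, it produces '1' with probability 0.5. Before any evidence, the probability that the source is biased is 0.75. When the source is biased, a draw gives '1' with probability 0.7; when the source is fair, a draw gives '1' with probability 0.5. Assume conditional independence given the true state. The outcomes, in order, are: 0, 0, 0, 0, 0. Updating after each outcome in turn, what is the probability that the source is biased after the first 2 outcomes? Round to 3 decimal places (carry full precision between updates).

0.519

After '0': P(biased) = 0.3·0.7500 / (0.3·0.7500 + 0.5·0.2500) ≈ 0.6429
After '0': P(biased) = 0.3·0.6429 / (0.3·0.6429 + 0.5·0.3571) ≈ 0.5192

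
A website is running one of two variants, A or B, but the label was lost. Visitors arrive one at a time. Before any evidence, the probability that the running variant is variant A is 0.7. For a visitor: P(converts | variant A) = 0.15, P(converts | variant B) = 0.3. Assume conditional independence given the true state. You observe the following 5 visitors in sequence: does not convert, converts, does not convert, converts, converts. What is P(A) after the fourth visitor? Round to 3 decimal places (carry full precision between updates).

0.462

After 'does not convert': P(A) = 0.85·0.7000 / (0.85·0.7000 + 0.7·0.3000) ≈ 0.7391
After 'converts': P(A) = 0.15·0.7391 / (0.15·0.7391 + 0.3·0.2609) ≈ 0.5862
After 'does not convert': P(A) = 0.85·0.5862 / (0.85·0.5862 + 0.7·0.4138) ≈ 0.6324
After 'converts': P(A) = 0.15·0.6324 / (0.15·0.6324 + 0.3·0.3676) ≈ 0.4624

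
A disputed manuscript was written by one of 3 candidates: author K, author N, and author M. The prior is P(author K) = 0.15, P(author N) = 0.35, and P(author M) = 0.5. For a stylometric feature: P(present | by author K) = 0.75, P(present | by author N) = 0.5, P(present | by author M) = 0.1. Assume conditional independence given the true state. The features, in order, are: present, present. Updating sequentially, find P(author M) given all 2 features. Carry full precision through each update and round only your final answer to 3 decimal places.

Apply Bayes' rule sequentially, carrying P(author M) forward.
After 'present': normaliser = 0.75·0.1500 + 0.5·0.3500 + 0.1·0.5000; P(author K) ≈ 0.3333, P(author N) ≈ 0.5185, P(author M) ≈ 0.1481
After 'present': normaliser = 0.75·0.3333 + 0.5·0.5185 + 0.1·0.1481; P(author K) ≈ 0.4770, P(author N) ≈ 0.4947, P(author M) ≈ 0.0283

0.028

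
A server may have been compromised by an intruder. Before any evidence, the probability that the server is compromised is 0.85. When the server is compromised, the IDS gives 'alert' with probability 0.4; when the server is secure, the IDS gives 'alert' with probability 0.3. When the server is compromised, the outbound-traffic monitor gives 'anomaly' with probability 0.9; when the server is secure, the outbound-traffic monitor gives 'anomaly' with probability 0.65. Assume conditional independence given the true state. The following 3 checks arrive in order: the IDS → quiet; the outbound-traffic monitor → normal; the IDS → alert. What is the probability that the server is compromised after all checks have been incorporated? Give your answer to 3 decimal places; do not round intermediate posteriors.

Each posterior becomes the prior for the next update.
After the IDS='quiet': P(compromised) = 0.6·0.8500 / (0.6·0.8500 + 0.7·0.1500) ≈ 0.8293
After the outbound-traffic monitor='normal': P(compromised) = 0.1·0.8293 / (0.1·0.8293 + 0.35·0.1707) ≈ 0.5812
After the IDS='alert': P(compromised) = 0.4·0.5812 / (0.4·0.5812 + 0.3·0.4188) ≈ 0.6492

0.649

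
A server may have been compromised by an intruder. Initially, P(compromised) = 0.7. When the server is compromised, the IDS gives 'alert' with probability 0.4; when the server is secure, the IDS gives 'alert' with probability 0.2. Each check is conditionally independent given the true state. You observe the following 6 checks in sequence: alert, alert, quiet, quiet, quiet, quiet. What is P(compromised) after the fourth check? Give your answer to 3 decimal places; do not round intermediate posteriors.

Apply Bayes' rule sequentially, carrying P(compromised) forward.
After 'alert': P(compromised) = 0.4·0.7000 / (0.4·0.7000 + 0.2·0.3000) ≈ 0.8235
After 'alert': P(compromised) = 0.4·0.8235 / (0.4·0.8235 + 0.2·0.1765) ≈ 0.9032
After 'quiet': P(compromised) = 0.6·0.9032 / (0.6·0.9032 + 0.8·0.0968) ≈ 0.8750
After 'quiet': P(compromised) = 0.6·0.8750 / (0.6·0.8750 + 0.8·0.1250) ≈ 0.8400

0.840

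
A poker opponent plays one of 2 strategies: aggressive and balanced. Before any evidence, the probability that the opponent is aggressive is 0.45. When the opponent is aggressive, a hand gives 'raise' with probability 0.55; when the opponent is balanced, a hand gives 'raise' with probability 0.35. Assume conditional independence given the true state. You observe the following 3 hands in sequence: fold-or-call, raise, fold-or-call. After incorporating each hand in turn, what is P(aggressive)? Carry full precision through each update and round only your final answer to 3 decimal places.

Apply Bayes' rule sequentially, carrying P(aggressive) forward.
After 'fold-or-call': P(aggressive) = 0.45·0.4500 / (0.45·0.4500 + 0.65·0.5500) ≈ 0.3616
After 'raise': P(aggressive) = 0.55·0.3616 / (0.55·0.3616 + 0.35·0.6384) ≈ 0.4709
After 'fold-or-call': P(aggressive) = 0.45·0.4709 / (0.45·0.4709 + 0.65·0.5291) ≈ 0.3813

0.381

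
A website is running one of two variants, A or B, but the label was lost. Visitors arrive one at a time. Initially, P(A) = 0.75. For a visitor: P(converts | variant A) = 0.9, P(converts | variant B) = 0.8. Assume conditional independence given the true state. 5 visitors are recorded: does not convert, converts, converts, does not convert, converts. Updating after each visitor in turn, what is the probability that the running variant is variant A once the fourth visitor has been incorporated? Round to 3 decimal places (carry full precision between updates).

After 'does not convert': P(A) = 0.1·0.7500 / (0.1·0.7500 + 0.2·0.2500) ≈ 0.6000
After 'converts': P(A) = 0.9·0.6000 / (0.9·0.6000 + 0.8·0.4000) ≈ 0.6279
After 'converts': P(A) = 0.9·0.6279 / (0.9·0.6279 + 0.8·0.3721) ≈ 0.6550
After 'does not convert': P(A) = 0.1·0.6550 / (0.1·0.6550 + 0.2·0.3450) ≈ 0.4870

0.487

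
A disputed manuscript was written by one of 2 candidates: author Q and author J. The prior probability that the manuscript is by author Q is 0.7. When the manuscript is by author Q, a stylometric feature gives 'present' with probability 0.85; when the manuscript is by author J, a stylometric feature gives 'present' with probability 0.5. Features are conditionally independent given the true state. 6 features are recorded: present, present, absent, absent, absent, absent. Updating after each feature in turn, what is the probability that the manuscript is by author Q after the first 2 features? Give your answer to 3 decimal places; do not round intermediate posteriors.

0.871

After 'present': P(author Q) = 0.85·0.7000 / (0.85·0.7000 + 0.5·0.3000) ≈ 0.7987
After 'present': P(author Q) = 0.85·0.7987 / (0.85·0.7987 + 0.5·0.2013) ≈ 0.8709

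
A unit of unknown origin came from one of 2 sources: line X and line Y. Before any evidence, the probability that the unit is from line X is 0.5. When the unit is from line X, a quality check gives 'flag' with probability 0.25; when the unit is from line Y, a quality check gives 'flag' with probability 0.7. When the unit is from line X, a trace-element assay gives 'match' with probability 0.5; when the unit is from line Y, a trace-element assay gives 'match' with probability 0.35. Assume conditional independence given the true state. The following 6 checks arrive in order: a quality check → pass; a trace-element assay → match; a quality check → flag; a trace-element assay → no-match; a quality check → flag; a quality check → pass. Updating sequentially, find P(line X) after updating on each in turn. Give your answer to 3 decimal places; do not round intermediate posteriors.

0.467

After a quality check='pass': P(line X) = 0.75·0.5000 / (0.75·0.5000 + 0.3·0.5000) ≈ 0.7143
After a trace-element assay='match': P(line X) = 0.5·0.7143 / (0.5·0.7143 + 0.35·0.2857) ≈ 0.7812
After a quality check='flag': P(line X) = 0.25·0.7812 / (0.25·0.7812 + 0.7·0.2188) ≈ 0.5605
After a trace-element assay='no-match': P(line X) = 0.5·0.5605 / (0.5·0.5605 + 0.65·0.4395) ≈ 0.4952
After a quality check='flag': P(line X) = 0.25·0.4952 / (0.25·0.4952 + 0.7·0.5048) ≈ 0.2595
After a quality check='pass': P(line X) = 0.75·0.2595 / (0.75·0.2595 + 0.3·0.7405) ≈ 0.4670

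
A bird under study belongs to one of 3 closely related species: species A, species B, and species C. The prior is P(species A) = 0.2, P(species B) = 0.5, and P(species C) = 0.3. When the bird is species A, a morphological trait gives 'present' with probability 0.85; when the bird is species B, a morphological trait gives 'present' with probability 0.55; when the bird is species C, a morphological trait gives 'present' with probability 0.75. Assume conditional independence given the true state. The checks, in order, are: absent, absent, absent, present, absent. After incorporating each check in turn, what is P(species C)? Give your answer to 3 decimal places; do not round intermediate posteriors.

After 'absent': normaliser = 0.15·0.2000 + 0.45·0.5000 + 0.25·0.3000; P(species A) ≈ 0.0909, P(species B) ≈ 0.6818, P(species C) ≈ 0.2273
After 'absent': normaliser = 0.15·0.0909 + 0.45·0.6818 + 0.25·0.2273; P(species A) ≈ 0.0361, P(species B) ≈ 0.8133, P(species C) ≈ 0.1506
After 'absent': normaliser = 0.15·0.0361 + 0.45·0.8133 + 0.25·0.1506; P(species A) ≈ 0.0133, P(species B) ≈ 0.8947, P(species C) ≈ 0.0920
After 'present': normaliser = 0.85·0.0133 + 0.55·0.8947 + 0.75·0.0920; P(species A) ≈ 0.0197, P(species B) ≈ 0.8597, P(species C) ≈ 0.1206
After 'absent': normaliser = 0.15·0.0197 + 0.45·0.8597 + 0.25·0.1206; P(species A) ≈ 0.0070, P(species B) ≈ 0.9212, P(species C) ≈ 0.0718

0.072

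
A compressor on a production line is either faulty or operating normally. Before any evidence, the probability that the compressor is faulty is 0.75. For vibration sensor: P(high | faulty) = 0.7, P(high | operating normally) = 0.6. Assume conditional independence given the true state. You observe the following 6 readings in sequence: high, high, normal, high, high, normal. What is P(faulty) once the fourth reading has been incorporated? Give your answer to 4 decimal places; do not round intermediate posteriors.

0.7813

After 'high': P(faulty) = 0.7·0.7500 / (0.7·0.7500 + 0.6·0.2500) ≈ 0.7778
After 'high': P(faulty) = 0.7·0.7778 / (0.7·0.7778 + 0.6·0.2222) ≈ 0.8033
After 'normal': P(faulty) = 0.3·0.8033 / (0.3·0.8033 + 0.4·0.1967) ≈ 0.7538
After 'high': P(faulty) = 0.7·0.7538 / (0.7·0.7538 + 0.6·0.2462) ≈ 0.7813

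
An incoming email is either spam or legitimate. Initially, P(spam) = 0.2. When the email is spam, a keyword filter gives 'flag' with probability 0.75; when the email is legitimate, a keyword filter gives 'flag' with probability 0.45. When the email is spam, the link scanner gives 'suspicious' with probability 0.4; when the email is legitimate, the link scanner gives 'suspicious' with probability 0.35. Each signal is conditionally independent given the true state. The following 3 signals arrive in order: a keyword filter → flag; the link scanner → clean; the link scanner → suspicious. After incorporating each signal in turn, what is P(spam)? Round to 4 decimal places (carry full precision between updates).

0.3053

Each posterior becomes the prior for the next update.
After a keyword filter='flag': P(spam) = 0.75·0.2000 / (0.75·0.2000 + 0.45·0.8000) ≈ 0.2941
After the link scanner='clean': P(spam) = 0.6·0.2941 / (0.6·0.2941 + 0.65·0.7059) ≈ 0.2778
After the link scanner='suspicious': P(spam) = 0.4·0.2778 / (0.4·0.2778 + 0.35·0.7222) ≈ 0.3053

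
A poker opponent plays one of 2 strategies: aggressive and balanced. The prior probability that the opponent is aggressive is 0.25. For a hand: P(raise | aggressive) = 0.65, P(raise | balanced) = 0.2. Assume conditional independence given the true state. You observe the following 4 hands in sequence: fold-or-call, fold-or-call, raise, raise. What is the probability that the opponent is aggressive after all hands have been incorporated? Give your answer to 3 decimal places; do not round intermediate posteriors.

Apply Bayes' rule sequentially, carrying P(aggressive) forward.
After 'fold-or-call': P(aggressive) = 0.35·0.2500 / (0.35·0.2500 + 0.8·0.7500) ≈ 0.1273
After 'fold-or-call': P(aggressive) = 0.35·0.1273 / (0.35·0.1273 + 0.8·0.8727) ≈ 0.0600
After 'raise': P(aggressive) = 0.65·0.0600 / (0.65·0.0600 + 0.2·0.9400) ≈ 0.1717
After 'raise': P(aggressive) = 0.65·0.1717 / (0.65·0.1717 + 0.2·0.8283) ≈ 0.4026

0.403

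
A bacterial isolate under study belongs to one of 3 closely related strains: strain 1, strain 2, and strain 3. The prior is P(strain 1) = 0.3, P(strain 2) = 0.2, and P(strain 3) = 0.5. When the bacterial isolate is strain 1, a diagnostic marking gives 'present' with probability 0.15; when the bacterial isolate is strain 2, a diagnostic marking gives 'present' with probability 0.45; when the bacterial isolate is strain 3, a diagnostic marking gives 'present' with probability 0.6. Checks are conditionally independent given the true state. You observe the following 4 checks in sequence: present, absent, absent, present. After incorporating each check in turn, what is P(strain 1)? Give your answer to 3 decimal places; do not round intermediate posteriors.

0.106

After 'present': normaliser = 0.15·0.3000 + 0.45·0.2000 + 0.6·0.5000; P(strain 1) ≈ 0.1034, P(strain 2) ≈ 0.2069, P(strain 3) ≈ 0.6897
After 'absent': normaliser = 0.85·0.1034 + 0.55·0.2069 + 0.4·0.6897; P(strain 1) ≈ 0.1841, P(strain 2) ≈ 0.2383, P(strain 3) ≈ 0.5776
After 'absent': normaliser = 0.85·0.1841 + 0.55·0.2383 + 0.4·0.5776; P(strain 1) ≈ 0.3018, P(strain 2) ≈ 0.2527, P(strain 3) ≈ 0.4455
After 'present': normaliser = 0.15·0.3018 + 0.45·0.2527 + 0.6·0.4455; P(strain 1) ≈ 0.1062, P(strain 2) ≈ 0.2667, P(strain 3) ≈ 0.6271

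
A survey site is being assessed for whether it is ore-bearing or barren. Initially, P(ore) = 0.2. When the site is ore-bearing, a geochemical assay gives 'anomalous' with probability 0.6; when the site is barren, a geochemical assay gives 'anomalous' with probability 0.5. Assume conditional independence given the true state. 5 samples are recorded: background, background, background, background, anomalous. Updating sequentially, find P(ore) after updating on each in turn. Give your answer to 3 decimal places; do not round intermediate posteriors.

After 'background': P(ore) = 0.4·0.2000 / (0.4·0.2000 + 0.5·0.8000) ≈ 0.1667
After 'background': P(ore) = 0.4·0.1667 / (0.4·0.1667 + 0.5·0.8333) ≈ 0.1379
After 'background': P(ore) = 0.4·0.1379 / (0.4·0.1379 + 0.5·0.8621) ≈ 0.1135
After 'background': P(ore) = 0.4·0.1135 / (0.4·0.1135 + 0.5·0.8865) ≈ 0.0929
After 'anomalous': P(ore) = 0.6·0.0929 / (0.6·0.0929 + 0.5·0.9071) ≈ 0.1094

0.109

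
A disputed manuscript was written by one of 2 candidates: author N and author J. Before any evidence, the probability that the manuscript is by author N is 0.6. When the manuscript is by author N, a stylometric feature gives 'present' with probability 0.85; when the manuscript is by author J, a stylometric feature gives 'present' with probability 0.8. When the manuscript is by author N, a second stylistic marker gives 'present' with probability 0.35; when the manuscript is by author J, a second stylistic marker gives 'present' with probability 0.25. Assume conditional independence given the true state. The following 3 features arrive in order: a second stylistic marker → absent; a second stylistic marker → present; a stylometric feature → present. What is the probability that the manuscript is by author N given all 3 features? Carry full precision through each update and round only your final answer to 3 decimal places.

0.659

Apply Bayes' rule sequentially, carrying P(author N) forward.
After a second stylistic marker='absent': P(author N) = 0.65·0.6000 / (0.65·0.6000 + 0.75·0.4000) ≈ 0.5652
After a second stylistic marker='present': P(author N) = 0.35·0.5652 / (0.35·0.5652 + 0.25·0.4348) ≈ 0.6454
After a stylometric feature='present': P(author N) = 0.85·0.6454 / (0.85·0.6454 + 0.8·0.3546) ≈ 0.6591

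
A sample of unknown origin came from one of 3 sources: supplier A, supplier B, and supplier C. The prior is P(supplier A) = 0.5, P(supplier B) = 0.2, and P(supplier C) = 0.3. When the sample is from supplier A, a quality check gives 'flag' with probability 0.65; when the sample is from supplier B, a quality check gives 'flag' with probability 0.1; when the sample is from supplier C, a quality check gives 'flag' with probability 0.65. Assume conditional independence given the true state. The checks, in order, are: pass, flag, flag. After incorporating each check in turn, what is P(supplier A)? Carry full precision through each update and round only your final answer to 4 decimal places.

After 'pass': normaliser = 0.35·0.5000 + 0.9·0.2000 + 0.35·0.3000; P(supplier A) ≈ 0.3804, P(supplier B) ≈ 0.3913, P(supplier C) ≈ 0.2283
After 'flag': normaliser = 0.65·0.3804 + 0.1·0.3913 + 0.65·0.2283; P(supplier A) ≈ 0.5687, P(supplier B) ≈ 0.0900, P(supplier C) ≈ 0.3412
After 'flag': normaliser = 0.65·0.5687 + 0.1·0.0900 + 0.65·0.3412; P(supplier A) ≈ 0.6156, P(supplier B) ≈ 0.0150, P(supplier C) ≈ 0.3694

0.6156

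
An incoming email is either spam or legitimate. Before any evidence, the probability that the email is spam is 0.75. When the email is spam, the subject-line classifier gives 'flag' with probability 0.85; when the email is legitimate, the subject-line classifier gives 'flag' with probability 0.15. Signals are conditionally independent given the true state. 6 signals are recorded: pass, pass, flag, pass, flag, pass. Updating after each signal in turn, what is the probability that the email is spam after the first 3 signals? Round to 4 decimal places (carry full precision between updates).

0.3462

After 'pass': P(spam) = 0.15·0.7500 / (0.15·0.7500 + 0.85·0.2500) ≈ 0.3462
After 'pass': P(spam) = 0.15·0.3462 / (0.15·0.3462 + 0.85·0.6538) ≈ 0.0854
After 'flag': P(spam) = 0.85·0.0854 / (0.85·0.0854 + 0.15·0.9146) ≈ 0.3462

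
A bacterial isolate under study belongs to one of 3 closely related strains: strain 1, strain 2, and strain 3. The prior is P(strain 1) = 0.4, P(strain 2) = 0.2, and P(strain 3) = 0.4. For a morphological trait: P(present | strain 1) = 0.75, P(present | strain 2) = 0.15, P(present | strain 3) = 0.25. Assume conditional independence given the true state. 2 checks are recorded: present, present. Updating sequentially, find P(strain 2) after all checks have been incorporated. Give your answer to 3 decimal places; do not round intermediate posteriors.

0.018

After 'present': normaliser = 0.75·0.4000 + 0.15·0.2000 + 0.25·0.4000; P(strain 1) ≈ 0.6977, P(strain 2) ≈ 0.0698, P(strain 3) ≈ 0.2326
After 'present': normaliser = 0.75·0.6977 + 0.15·0.0698 + 0.25·0.2326; P(strain 1) ≈ 0.8841, P(strain 2) ≈ 0.0177, P(strain 3) ≈ 0.0982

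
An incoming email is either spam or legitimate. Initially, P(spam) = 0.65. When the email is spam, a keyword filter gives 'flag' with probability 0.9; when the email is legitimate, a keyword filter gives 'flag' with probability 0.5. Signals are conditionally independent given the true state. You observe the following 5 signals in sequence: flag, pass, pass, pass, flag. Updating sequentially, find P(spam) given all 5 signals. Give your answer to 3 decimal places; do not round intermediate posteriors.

After 'flag': P(spam) = 0.9·0.6500 / (0.9·0.6500 + 0.5·0.3500) ≈ 0.7697
After 'pass': P(spam) = 0.1·0.7697 / (0.1·0.7697 + 0.5·0.2303) ≈ 0.4007
After 'pass': P(spam) = 0.1·0.4007 / (0.1·0.4007 + 0.5·0.5993) ≈ 0.1179
After 'pass': P(spam) = 0.1·0.1179 / (0.1·0.1179 + 0.5·0.8821) ≈ 0.0260
After 'flag': P(spam) = 0.9·0.0260 / (0.9·0.0260 + 0.5·0.9740) ≈ 0.0459

0.046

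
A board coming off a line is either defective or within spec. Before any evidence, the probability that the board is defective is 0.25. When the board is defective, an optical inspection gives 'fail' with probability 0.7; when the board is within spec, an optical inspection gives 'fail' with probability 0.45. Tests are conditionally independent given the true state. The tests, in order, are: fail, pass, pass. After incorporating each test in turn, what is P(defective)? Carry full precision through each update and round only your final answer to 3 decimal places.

After 'fail': P(defective) = 0.7·0.2500 / (0.7·0.2500 + 0.45·0.7500) ≈ 0.3415
After 'pass': P(defective) = 0.3·0.3415 / (0.3·0.3415 + 0.55·0.6585) ≈ 0.2205
After 'pass': P(defective) = 0.3·0.2205 / (0.3·0.2205 + 0.55·0.7795) ≈ 0.1337

0.134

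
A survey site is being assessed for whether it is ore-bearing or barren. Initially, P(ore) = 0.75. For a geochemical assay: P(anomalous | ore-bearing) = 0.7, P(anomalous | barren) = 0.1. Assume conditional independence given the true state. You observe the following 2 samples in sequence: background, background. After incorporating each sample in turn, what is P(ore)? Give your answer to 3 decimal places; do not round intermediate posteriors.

0.250

After 'background': P(ore) = 0.3·0.7500 / (0.3·0.7500 + 0.9·0.2500) ≈ 0.5000
After 'background': P(ore) = 0.3·0.5000 / (0.3·0.5000 + 0.9·0.5000) ≈ 0.2500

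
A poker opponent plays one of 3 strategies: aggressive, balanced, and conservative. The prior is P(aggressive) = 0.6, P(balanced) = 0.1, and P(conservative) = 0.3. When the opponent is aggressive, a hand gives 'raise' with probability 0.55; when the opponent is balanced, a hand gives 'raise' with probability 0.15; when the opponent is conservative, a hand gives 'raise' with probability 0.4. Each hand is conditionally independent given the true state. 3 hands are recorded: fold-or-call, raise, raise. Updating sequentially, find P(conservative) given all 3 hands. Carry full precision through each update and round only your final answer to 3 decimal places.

Each posterior becomes the prior for the next update.
After 'fold-or-call': normaliser = 0.45·0.6000 + 0.85·0.1000 + 0.6·0.3000; P(aggressive) ≈ 0.5047, P(balanced) ≈ 0.1589, P(conservative) ≈ 0.3364
After 'raise': normaliser = 0.55·0.5047 + 0.15·0.1589 + 0.4·0.3364; P(aggressive) ≈ 0.6367, P(balanced) ≈ 0.0547, P(conservative) ≈ 0.3087
After 'raise': normaliser = 0.55·0.6367 + 0.15·0.0547 + 0.4·0.3087; P(aggressive) ≈ 0.7267, P(balanced) ≈ 0.0170, P(conservative) ≈ 0.2563

0.256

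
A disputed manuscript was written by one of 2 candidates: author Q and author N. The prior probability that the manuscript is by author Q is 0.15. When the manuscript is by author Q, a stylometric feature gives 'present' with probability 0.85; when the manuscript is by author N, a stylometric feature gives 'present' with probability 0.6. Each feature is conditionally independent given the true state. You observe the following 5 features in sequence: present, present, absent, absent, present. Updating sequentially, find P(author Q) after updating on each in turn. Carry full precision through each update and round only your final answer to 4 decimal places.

0.0659

After 'present': P(author Q) = 0.85·0.1500 / (0.85·0.1500 + 0.6·0.8500) ≈ 0.2000
After 'present': P(author Q) = 0.85·0.2000 / (0.85·0.2000 + 0.6·0.8000) ≈ 0.2615
After 'absent': P(author Q) = 0.15·0.2615 / (0.15·0.2615 + 0.4·0.7385) ≈ 0.1172
After 'absent': P(author Q) = 0.15·0.1172 / (0.15·0.1172 + 0.4·0.8828) ≈ 0.0474
After 'present': P(author Q) = 0.85·0.0474 / (0.85·0.0474 + 0.6·0.9526) ≈ 0.0659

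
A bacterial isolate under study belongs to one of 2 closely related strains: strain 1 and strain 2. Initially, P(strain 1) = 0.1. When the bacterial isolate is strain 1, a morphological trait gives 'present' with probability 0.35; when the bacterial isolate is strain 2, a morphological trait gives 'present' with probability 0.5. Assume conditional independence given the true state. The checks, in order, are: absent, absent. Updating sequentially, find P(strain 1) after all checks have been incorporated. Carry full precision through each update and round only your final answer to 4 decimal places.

0.1581

Each posterior becomes the prior for the next update.
After 'absent': P(strain 1) = 0.65·0.1000 / (0.65·0.1000 + 0.5·0.9000) ≈ 0.1262
After 'absent': P(strain 1) = 0.65·0.1262 / (0.65·0.1262 + 0.5·0.8738) ≈ 0.1581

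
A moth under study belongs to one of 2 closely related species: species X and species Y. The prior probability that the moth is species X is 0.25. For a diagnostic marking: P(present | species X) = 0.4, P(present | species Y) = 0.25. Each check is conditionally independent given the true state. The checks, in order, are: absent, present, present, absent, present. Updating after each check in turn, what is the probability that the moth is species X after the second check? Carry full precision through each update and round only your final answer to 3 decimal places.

0.299

After 'absent': P(species X) = 0.6·0.2500 / (0.6·0.2500 + 0.75·0.7500) ≈ 0.2105
After 'present': P(species X) = 0.4·0.2105 / (0.4·0.2105 + 0.25·0.7895) ≈ 0.2991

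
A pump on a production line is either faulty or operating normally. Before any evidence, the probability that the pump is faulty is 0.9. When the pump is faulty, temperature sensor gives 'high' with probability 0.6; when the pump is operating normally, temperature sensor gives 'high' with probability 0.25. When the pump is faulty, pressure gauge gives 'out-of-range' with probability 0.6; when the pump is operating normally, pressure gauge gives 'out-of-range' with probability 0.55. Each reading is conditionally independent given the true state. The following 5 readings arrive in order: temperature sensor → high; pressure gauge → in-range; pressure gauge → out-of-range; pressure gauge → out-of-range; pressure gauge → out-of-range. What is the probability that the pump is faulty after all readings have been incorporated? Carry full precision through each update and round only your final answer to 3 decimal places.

0.961

After temperature sensor='high': P(faulty) = 0.6·0.9000 / (0.6·0.9000 + 0.25·0.1000) ≈ 0.9558
After pressure gauge='in-range': P(faulty) = 0.4·0.9558 / (0.4·0.9558 + 0.45·0.0442) ≈ 0.9505
After pressure gauge='out-of-range': P(faulty) = 0.6·0.9505 / (0.6·0.9505 + 0.55·0.0495) ≈ 0.9544
After pressure gauge='out-of-range': P(faulty) = 0.6·0.9544 / (0.6·0.9544 + 0.55·0.0456) ≈ 0.9581
After pressure gauge='out-of-range': P(faulty) = 0.6·0.9581 / (0.6·0.9581 + 0.55·0.0419) ≈ 0.9614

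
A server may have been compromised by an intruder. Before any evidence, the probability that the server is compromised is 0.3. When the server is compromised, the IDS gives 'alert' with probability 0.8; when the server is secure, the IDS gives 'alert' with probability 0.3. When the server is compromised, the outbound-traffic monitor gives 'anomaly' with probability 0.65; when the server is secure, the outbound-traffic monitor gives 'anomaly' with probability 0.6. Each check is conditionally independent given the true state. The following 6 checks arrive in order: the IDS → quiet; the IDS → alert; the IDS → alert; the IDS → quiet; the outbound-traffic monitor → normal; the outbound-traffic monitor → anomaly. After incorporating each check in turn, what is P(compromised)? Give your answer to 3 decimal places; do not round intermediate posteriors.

After the IDS='quiet': P(compromised) = 0.2·0.3000 / (0.2·0.3000 + 0.7·0.7000) ≈ 0.1091
After the IDS='alert': P(compromised) = 0.8·0.1091 / (0.8·0.1091 + 0.3·0.8909) ≈ 0.2462
After the IDS='alert': P(compromised) = 0.8·0.2462 / (0.8·0.2462 + 0.3·0.7538) ≈ 0.4655
After the IDS='quiet': P(compromised) = 0.2·0.4655 / (0.2·0.4655 + 0.7·0.5345) ≈ 0.1992
After the outbound-traffic monitor='normal': P(compromised) = 0.35·0.1992 / (0.35·0.1992 + 0.4·0.8008) ≈ 0.1788
After the outbound-traffic monitor='anomaly': P(compromised) = 0.65·0.1788 / (0.65·0.1788 + 0.6·0.8212) ≈ 0.1908

0.191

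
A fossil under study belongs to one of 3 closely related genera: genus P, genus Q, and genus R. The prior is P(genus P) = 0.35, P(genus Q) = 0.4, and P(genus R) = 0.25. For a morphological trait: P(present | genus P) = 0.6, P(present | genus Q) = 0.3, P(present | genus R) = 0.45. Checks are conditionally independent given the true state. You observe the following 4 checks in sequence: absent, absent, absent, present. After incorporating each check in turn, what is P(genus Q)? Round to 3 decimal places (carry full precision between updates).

0.561

After 'absent': normaliser = 0.4·0.3500 + 0.7·0.4000 + 0.55·0.2500; P(genus P) ≈ 0.2511, P(genus Q) ≈ 0.5022, P(genus R) ≈ 0.2466
After 'absent': normaliser = 0.4·0.2511 + 0.7·0.5022 + 0.55·0.2466; P(genus P) ≈ 0.1709, P(genus Q) ≈ 0.5982, P(genus R) ≈ 0.2308
After 'absent': normaliser = 0.4·0.1709 + 0.7·0.5982 + 0.55·0.2308; P(genus P) ≈ 0.1113, P(genus Q) ≈ 0.6819, P(genus R) ≈ 0.2067
After 'present': normaliser = 0.6·0.1113 + 0.3·0.6819 + 0.45·0.2067; P(genus P) ≈ 0.1833, P(genus Q) ≈ 0.5614, P(genus R) ≈ 0.2553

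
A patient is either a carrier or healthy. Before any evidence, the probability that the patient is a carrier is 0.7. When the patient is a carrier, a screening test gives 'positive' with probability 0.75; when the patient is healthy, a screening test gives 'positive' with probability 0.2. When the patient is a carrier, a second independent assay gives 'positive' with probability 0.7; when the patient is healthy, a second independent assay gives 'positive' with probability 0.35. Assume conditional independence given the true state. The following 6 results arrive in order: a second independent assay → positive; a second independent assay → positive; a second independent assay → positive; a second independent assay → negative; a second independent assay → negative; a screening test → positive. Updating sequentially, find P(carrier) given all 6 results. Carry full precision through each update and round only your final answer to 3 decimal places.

After a second independent assay='positive': P(carrier) = 0.7·0.7000 / (0.7·0.7000 + 0.35·0.3000) ≈ 0.8235
After a second independent assay='positive': P(carrier) = 0.7·0.8235 / (0.7·0.8235 + 0.35·0.1765) ≈ 0.9032
After a second independent assay='positive': P(carrier) = 0.7·0.9032 / (0.7·0.9032 + 0.35·0.0968) ≈ 0.9492
After a second independent assay='negative': P(carrier) = 0.3·0.9492 / (0.3·0.9492 + 0.65·0.0508) ≈ 0.8960
After a second independent assay='negative': P(carrier) = 0.3·0.8960 / (0.3·0.8960 + 0.65·0.1040) ≈ 0.7990
After a screening test='positive': P(carrier) = 0.75·0.7990 / (0.75·0.7990 + 0.2·0.2010) ≈ 0.9372

0.937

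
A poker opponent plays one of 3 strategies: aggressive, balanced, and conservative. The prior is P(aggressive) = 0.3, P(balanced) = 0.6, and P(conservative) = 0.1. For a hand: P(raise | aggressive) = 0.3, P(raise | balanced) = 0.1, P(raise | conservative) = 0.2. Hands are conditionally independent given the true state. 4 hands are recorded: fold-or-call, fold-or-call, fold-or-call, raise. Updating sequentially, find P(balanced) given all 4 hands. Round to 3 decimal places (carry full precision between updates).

After 'fold-or-call': normaliser = 0.7·0.3000 + 0.9·0.6000 + 0.8·0.1000; P(aggressive) ≈ 0.2530, P(balanced) ≈ 0.6506, P(conservative) ≈ 0.0964
After 'fold-or-call': normaliser = 0.7·0.2530 + 0.9·0.6506 + 0.8·0.0964; P(aggressive) ≈ 0.2109, P(balanced) ≈ 0.6973, P(conservative) ≈ 0.0918
After 'fold-or-call': normaliser = 0.7·0.2109 + 0.9·0.6973 + 0.8·0.0918; P(aggressive) ≈ 0.1740, P(balanced) ≈ 0.7395, P(conservative) ≈ 0.0866
After 'raise': normaliser = 0.3·0.1740 + 0.1·0.7395 + 0.2·0.0866; P(aggressive) ≈ 0.3638, P(balanced) ≈ 0.5155, P(conservative) ≈ 0.1207

0.515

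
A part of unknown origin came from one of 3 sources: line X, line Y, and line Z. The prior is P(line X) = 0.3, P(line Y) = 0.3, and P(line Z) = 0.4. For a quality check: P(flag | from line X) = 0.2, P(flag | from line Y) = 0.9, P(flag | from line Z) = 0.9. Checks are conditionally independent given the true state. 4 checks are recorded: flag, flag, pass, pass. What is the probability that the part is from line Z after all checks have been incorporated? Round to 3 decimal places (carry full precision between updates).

0.243

After 'flag': normaliser = 0.2·0.3000 + 0.9·0.3000 + 0.9·0.4000; P(line X) ≈ 0.0870, P(line Y) ≈ 0.3913, P(line Z) ≈ 0.5217
After 'flag': normaliser = 0.2·0.0870 + 0.9·0.3913 + 0.9·0.5217; P(line X) ≈ 0.0207, P(line Y) ≈ 0.4197, P(line Z) ≈ 0.5596
After 'pass': normaliser = 0.8·0.0207 + 0.1·0.4197 + 0.1·0.5596; P(line X) ≈ 0.1448, P(line Y) ≈ 0.3665, P(line Z) ≈ 0.4887
After 'pass': normaliser = 0.8·0.1448 + 0.1·0.3665 + 0.1·0.4887; P(line X) ≈ 0.5753, P(line Y) ≈ 0.1820, P(line Z) ≈ 0.2427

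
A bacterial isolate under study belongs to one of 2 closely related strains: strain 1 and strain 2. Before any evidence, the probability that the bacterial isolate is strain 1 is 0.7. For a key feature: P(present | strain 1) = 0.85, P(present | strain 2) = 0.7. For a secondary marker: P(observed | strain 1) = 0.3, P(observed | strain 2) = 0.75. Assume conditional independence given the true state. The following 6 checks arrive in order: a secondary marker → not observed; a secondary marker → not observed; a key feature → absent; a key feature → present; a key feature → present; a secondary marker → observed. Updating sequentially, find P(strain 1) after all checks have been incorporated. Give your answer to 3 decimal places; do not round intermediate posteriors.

After a secondary marker='not observed': P(strain 1) = 0.7·0.7000 / (0.7·0.7000 + 0.25·0.3000) ≈ 0.8673
After a secondary marker='not observed': P(strain 1) = 0.7·0.8673 / (0.7·0.8673 + 0.25·0.1327) ≈ 0.9482
After a key feature='absent': P(strain 1) = 0.15·0.9482 / (0.15·0.9482 + 0.3·0.0518) ≈ 0.9014
After a key feature='present': P(strain 1) = 0.85·0.9014 / (0.85·0.9014 + 0.7·0.0986) ≈ 0.9174
After a key feature='present': P(strain 1) = 0.85·0.9174 / (0.85·0.9174 + 0.7·0.0826) ≈ 0.9310
After a secondary marker='observed': P(strain 1) = 0.3·0.9310 / (0.3·0.9310 + 0.75·0.0690) ≈ 0.8436

0.844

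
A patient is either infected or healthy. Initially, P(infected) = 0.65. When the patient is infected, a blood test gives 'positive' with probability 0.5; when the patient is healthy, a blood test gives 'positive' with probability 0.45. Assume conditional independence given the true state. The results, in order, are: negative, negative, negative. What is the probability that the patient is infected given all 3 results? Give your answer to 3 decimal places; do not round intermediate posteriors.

After 'negative': P(infected) = 0.5·0.6500 / (0.5·0.6500 + 0.55·0.3500) ≈ 0.6280
After 'negative': P(infected) = 0.5·0.6280 / (0.5·0.6280 + 0.55·0.3720) ≈ 0.6055
After 'negative': P(infected) = 0.5·0.6055 / (0.5·0.6055 + 0.55·0.3945) ≈ 0.5825

0.583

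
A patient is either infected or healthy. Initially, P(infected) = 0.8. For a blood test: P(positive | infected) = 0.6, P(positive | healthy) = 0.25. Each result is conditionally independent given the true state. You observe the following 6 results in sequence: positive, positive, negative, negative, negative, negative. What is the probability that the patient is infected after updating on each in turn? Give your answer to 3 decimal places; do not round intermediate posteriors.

0.651

Each posterior becomes the prior for the next update.
After 'positive': P(infected) = 0.6·0.8000 / (0.6·0.8000 + 0.25·0.2000) ≈ 0.9057
After 'positive': P(infected) = 0.6·0.9057 / (0.6·0.9057 + 0.25·0.0943) ≈ 0.9584
After 'negative': P(infected) = 0.4·0.9584 / (0.4·0.9584 + 0.75·0.0416) ≈ 0.9247
After 'negative': P(infected) = 0.4·0.9247 / (0.4·0.9247 + 0.75·0.0753) ≈ 0.8676
After 'negative': P(infected) = 0.4·0.8676 / (0.4·0.8676 + 0.75·0.1324) ≈ 0.7775
After 'negative': P(infected) = 0.4·0.7775 / (0.4·0.7775 + 0.75·0.2225) ≈ 0.6509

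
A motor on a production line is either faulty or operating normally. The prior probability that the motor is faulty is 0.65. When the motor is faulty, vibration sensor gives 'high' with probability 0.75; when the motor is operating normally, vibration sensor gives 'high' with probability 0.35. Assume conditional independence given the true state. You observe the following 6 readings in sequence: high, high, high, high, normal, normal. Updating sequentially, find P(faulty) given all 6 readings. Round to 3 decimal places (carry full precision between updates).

0.853

Apply Bayes' rule sequentially, carrying P(faulty) forward.
After 'high': P(faulty) = 0.75·0.6500 / (0.75·0.6500 + 0.35·0.3500) ≈ 0.7992
After 'high': P(faulty) = 0.75·0.7992 / (0.75·0.7992 + 0.35·0.2008) ≈ 0.8950
After 'high': P(faulty) = 0.75·0.8950 / (0.75·0.8950 + 0.35·0.1050) ≈ 0.9481
After 'high': P(faulty) = 0.75·0.9481 / (0.75·0.9481 + 0.35·0.0519) ≈ 0.9751
After 'normal': P(faulty) = 0.25·0.9751 / (0.25·0.9751 + 0.65·0.0249) ≈ 0.9377
After 'normal': P(faulty) = 0.25·0.9377 / (0.25·0.9377 + 0.65·0.0623) ≈ 0.8528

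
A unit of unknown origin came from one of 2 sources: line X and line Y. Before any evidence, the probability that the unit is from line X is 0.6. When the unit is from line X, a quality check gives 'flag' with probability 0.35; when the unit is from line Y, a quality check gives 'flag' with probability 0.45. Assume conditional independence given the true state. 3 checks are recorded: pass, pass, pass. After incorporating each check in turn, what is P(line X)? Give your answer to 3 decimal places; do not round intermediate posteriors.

0.712

After 'pass': P(line X) = 0.65·0.6000 / (0.65·0.6000 + 0.55·0.4000) ≈ 0.6393
After 'pass': P(line X) = 0.65·0.6393 / (0.65·0.6393 + 0.55·0.3607) ≈ 0.6769
After 'pass': P(line X) = 0.65·0.6769 / (0.65·0.6769 + 0.55·0.3231) ≈ 0.7123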